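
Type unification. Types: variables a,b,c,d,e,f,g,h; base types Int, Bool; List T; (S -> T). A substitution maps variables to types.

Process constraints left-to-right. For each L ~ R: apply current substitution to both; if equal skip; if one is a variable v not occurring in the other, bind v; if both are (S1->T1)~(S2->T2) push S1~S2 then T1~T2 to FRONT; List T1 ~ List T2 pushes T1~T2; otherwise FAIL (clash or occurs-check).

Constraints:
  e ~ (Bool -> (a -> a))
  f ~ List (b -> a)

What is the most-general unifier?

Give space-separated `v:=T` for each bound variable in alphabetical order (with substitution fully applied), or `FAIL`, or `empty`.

Answer: e:=(Bool -> (a -> a)) f:=List (b -> a)

Derivation:
step 1: unify e ~ (Bool -> (a -> a))  [subst: {-} | 1 pending]
  bind e := (Bool -> (a -> a))
step 2: unify f ~ List (b -> a)  [subst: {e:=(Bool -> (a -> a))} | 0 pending]
  bind f := List (b -> a)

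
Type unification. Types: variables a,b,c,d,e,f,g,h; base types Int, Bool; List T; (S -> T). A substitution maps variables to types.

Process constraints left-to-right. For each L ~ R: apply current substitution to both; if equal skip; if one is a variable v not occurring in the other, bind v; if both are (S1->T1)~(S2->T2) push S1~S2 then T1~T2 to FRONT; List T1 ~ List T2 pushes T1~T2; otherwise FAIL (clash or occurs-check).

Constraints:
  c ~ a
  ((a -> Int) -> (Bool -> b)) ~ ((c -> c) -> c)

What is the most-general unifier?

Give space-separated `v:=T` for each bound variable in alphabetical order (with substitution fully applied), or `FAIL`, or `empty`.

Answer: FAIL

Derivation:
step 1: unify c ~ a  [subst: {-} | 1 pending]
  bind c := a
step 2: unify ((a -> Int) -> (Bool -> b)) ~ ((a -> a) -> a)  [subst: {c:=a} | 0 pending]
  -> decompose arrow: push (a -> Int)~(a -> a), (Bool -> b)~a
step 3: unify (a -> Int) ~ (a -> a)  [subst: {c:=a} | 1 pending]
  -> decompose arrow: push a~a, Int~a
step 4: unify a ~ a  [subst: {c:=a} | 2 pending]
  -> identical, skip
step 5: unify Int ~ a  [subst: {c:=a} | 1 pending]
  bind a := Int
step 6: unify (Bool -> b) ~ Int  [subst: {c:=a, a:=Int} | 0 pending]
  clash: (Bool -> b) vs Int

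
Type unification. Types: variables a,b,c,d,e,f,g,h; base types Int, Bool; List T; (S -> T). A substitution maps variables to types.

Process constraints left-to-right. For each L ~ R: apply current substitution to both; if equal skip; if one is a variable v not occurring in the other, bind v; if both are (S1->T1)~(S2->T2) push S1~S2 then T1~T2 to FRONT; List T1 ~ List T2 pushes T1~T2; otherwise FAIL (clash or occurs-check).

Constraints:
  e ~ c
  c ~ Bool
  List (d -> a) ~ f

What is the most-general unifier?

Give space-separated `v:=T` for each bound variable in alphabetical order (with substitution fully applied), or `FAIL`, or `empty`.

Answer: c:=Bool e:=Bool f:=List (d -> a)

Derivation:
step 1: unify e ~ c  [subst: {-} | 2 pending]
  bind e := c
step 2: unify c ~ Bool  [subst: {e:=c} | 1 pending]
  bind c := Bool
step 3: unify List (d -> a) ~ f  [subst: {e:=c, c:=Bool} | 0 pending]
  bind f := List (d -> a)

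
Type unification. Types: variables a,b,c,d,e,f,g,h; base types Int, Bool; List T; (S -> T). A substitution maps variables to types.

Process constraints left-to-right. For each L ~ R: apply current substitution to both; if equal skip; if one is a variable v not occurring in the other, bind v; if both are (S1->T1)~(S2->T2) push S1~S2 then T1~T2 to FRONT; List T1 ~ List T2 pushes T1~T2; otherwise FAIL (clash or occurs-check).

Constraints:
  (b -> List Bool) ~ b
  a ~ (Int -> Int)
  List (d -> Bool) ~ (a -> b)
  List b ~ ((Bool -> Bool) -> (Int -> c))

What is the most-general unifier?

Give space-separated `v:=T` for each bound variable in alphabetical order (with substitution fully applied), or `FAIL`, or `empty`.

Answer: FAIL

Derivation:
step 1: unify (b -> List Bool) ~ b  [subst: {-} | 3 pending]
  occurs-check fail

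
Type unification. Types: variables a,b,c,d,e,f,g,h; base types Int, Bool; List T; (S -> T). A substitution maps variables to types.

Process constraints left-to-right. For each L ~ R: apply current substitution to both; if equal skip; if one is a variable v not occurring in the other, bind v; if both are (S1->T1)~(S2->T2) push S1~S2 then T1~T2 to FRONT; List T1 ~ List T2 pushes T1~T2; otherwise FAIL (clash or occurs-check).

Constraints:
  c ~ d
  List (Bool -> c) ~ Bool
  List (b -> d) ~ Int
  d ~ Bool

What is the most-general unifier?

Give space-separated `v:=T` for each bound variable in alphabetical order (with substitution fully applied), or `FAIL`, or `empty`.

Answer: FAIL

Derivation:
step 1: unify c ~ d  [subst: {-} | 3 pending]
  bind c := d
step 2: unify List (Bool -> d) ~ Bool  [subst: {c:=d} | 2 pending]
  clash: List (Bool -> d) vs Bool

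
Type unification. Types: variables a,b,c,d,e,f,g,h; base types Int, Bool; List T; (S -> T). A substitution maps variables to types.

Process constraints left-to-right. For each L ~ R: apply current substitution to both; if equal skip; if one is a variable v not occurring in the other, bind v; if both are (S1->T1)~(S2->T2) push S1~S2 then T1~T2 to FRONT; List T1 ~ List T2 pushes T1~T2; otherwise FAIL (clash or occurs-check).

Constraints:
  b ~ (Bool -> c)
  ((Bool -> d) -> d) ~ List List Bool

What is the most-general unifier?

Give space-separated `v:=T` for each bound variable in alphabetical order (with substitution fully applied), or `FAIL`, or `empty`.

Answer: FAIL

Derivation:
step 1: unify b ~ (Bool -> c)  [subst: {-} | 1 pending]
  bind b := (Bool -> c)
step 2: unify ((Bool -> d) -> d) ~ List List Bool  [subst: {b:=(Bool -> c)} | 0 pending]
  clash: ((Bool -> d) -> d) vs List List Bool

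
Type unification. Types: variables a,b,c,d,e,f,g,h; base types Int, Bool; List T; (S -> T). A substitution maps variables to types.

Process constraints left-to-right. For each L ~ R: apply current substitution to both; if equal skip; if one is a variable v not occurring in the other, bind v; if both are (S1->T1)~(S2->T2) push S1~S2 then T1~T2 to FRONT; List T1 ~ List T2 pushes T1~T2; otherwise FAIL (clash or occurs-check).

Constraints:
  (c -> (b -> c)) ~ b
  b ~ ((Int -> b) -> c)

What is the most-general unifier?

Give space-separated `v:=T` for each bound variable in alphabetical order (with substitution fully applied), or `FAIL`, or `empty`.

Answer: FAIL

Derivation:
step 1: unify (c -> (b -> c)) ~ b  [subst: {-} | 1 pending]
  occurs-check fail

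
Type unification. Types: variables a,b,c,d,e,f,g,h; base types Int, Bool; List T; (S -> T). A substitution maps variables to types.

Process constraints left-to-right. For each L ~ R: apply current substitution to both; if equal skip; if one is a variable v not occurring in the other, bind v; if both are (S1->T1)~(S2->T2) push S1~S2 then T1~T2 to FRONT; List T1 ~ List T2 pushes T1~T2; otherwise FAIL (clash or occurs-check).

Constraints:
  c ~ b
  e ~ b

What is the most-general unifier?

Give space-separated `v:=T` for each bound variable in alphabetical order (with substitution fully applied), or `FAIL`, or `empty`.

step 1: unify c ~ b  [subst: {-} | 1 pending]
  bind c := b
step 2: unify e ~ b  [subst: {c:=b} | 0 pending]
  bind e := b

Answer: c:=b e:=b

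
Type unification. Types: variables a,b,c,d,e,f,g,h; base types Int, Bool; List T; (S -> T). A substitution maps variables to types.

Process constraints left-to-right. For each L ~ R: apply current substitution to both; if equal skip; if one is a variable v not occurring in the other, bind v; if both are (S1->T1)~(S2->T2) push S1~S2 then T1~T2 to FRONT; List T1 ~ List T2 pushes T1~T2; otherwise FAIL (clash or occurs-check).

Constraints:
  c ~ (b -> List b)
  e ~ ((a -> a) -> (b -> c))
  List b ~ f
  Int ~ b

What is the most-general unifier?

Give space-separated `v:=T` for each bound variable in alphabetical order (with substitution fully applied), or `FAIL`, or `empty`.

Answer: b:=Int c:=(Int -> List Int) e:=((a -> a) -> (Int -> (Int -> List Int))) f:=List Int

Derivation:
step 1: unify c ~ (b -> List b)  [subst: {-} | 3 pending]
  bind c := (b -> List b)
step 2: unify e ~ ((a -> a) -> (b -> (b -> List b)))  [subst: {c:=(b -> List b)} | 2 pending]
  bind e := ((a -> a) -> (b -> (b -> List b)))
step 3: unify List b ~ f  [subst: {c:=(b -> List b), e:=((a -> a) -> (b -> (b -> List b)))} | 1 pending]
  bind f := List b
step 4: unify Int ~ b  [subst: {c:=(b -> List b), e:=((a -> a) -> (b -> (b -> List b))), f:=List b} | 0 pending]
  bind b := Int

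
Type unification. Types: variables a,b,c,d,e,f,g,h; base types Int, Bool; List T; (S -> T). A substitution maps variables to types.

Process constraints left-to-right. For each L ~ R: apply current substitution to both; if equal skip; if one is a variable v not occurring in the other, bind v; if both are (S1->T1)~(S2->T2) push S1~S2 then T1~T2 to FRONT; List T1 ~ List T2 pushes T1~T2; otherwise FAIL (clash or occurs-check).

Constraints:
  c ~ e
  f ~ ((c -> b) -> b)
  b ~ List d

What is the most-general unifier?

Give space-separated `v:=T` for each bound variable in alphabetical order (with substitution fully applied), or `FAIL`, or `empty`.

step 1: unify c ~ e  [subst: {-} | 2 pending]
  bind c := e
step 2: unify f ~ ((e -> b) -> b)  [subst: {c:=e} | 1 pending]
  bind f := ((e -> b) -> b)
step 3: unify b ~ List d  [subst: {c:=e, f:=((e -> b) -> b)} | 0 pending]
  bind b := List d

Answer: b:=List d c:=e f:=((e -> List d) -> List d)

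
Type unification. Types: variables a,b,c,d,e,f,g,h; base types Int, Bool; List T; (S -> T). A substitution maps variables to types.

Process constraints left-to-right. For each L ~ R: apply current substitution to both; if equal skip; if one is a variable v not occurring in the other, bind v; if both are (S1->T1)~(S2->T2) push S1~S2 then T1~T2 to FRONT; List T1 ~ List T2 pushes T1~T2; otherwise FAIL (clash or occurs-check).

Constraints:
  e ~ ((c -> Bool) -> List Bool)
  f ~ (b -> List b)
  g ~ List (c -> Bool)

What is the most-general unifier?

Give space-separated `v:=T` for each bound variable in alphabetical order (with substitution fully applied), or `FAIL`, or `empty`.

step 1: unify e ~ ((c -> Bool) -> List Bool)  [subst: {-} | 2 pending]
  bind e := ((c -> Bool) -> List Bool)
step 2: unify f ~ (b -> List b)  [subst: {e:=((c -> Bool) -> List Bool)} | 1 pending]
  bind f := (b -> List b)
step 3: unify g ~ List (c -> Bool)  [subst: {e:=((c -> Bool) -> List Bool), f:=(b -> List b)} | 0 pending]
  bind g := List (c -> Bool)

Answer: e:=((c -> Bool) -> List Bool) f:=(b -> List b) g:=List (c -> Bool)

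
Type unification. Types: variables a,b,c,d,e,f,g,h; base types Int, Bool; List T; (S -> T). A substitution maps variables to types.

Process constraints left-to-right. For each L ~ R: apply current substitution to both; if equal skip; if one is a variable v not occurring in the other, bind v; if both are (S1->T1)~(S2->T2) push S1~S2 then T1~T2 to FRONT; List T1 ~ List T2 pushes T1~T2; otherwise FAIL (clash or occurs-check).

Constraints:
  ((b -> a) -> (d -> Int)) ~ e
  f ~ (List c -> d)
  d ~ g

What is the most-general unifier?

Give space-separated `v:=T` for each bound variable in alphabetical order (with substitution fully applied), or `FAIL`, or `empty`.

step 1: unify ((b -> a) -> (d -> Int)) ~ e  [subst: {-} | 2 pending]
  bind e := ((b -> a) -> (d -> Int))
step 2: unify f ~ (List c -> d)  [subst: {e:=((b -> a) -> (d -> Int))} | 1 pending]
  bind f := (List c -> d)
step 3: unify d ~ g  [subst: {e:=((b -> a) -> (d -> Int)), f:=(List c -> d)} | 0 pending]
  bind d := g

Answer: d:=g e:=((b -> a) -> (g -> Int)) f:=(List c -> g)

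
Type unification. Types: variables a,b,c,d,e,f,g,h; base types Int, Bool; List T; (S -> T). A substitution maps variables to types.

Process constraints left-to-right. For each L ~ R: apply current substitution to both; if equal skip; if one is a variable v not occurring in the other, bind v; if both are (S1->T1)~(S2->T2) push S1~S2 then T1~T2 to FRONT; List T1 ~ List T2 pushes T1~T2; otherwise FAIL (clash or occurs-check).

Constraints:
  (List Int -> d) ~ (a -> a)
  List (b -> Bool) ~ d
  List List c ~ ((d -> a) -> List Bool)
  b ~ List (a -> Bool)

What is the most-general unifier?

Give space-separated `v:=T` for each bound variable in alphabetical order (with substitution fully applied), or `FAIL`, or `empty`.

step 1: unify (List Int -> d) ~ (a -> a)  [subst: {-} | 3 pending]
  -> decompose arrow: push List Int~a, d~a
step 2: unify List Int ~ a  [subst: {-} | 4 pending]
  bind a := List Int
step 3: unify d ~ List Int  [subst: {a:=List Int} | 3 pending]
  bind d := List Int
step 4: unify List (b -> Bool) ~ List Int  [subst: {a:=List Int, d:=List Int} | 2 pending]
  -> decompose List: push (b -> Bool)~Int
step 5: unify (b -> Bool) ~ Int  [subst: {a:=List Int, d:=List Int} | 2 pending]
  clash: (b -> Bool) vs Int

Answer: FAIL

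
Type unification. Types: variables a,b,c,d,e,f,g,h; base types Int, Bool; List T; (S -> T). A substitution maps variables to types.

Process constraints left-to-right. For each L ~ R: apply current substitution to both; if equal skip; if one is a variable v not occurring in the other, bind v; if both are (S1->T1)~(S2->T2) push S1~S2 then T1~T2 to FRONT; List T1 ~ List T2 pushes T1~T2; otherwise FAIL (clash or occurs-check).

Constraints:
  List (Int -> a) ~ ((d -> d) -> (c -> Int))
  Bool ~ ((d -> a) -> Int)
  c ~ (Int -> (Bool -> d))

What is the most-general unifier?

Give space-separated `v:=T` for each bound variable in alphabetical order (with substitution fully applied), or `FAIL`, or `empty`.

Answer: FAIL

Derivation:
step 1: unify List (Int -> a) ~ ((d -> d) -> (c -> Int))  [subst: {-} | 2 pending]
  clash: List (Int -> a) vs ((d -> d) -> (c -> Int))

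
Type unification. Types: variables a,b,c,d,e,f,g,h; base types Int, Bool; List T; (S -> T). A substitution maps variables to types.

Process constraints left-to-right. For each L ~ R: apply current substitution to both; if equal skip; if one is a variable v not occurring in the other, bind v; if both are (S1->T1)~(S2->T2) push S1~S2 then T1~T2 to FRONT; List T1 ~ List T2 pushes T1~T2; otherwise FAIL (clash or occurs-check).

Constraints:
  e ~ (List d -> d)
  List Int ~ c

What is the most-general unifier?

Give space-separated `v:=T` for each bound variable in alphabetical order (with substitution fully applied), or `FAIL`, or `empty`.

Answer: c:=List Int e:=(List d -> d)

Derivation:
step 1: unify e ~ (List d -> d)  [subst: {-} | 1 pending]
  bind e := (List d -> d)
step 2: unify List Int ~ c  [subst: {e:=(List d -> d)} | 0 pending]
  bind c := List Int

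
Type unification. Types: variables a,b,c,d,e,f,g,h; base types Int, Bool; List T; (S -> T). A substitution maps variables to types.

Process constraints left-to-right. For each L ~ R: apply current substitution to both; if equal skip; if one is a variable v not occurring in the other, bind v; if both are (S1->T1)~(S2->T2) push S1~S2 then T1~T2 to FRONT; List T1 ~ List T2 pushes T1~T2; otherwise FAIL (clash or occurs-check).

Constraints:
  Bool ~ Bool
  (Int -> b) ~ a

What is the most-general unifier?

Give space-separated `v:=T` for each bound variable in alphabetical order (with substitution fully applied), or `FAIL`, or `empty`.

Answer: a:=(Int -> b)

Derivation:
step 1: unify Bool ~ Bool  [subst: {-} | 1 pending]
  -> identical, skip
step 2: unify (Int -> b) ~ a  [subst: {-} | 0 pending]
  bind a := (Int -> b)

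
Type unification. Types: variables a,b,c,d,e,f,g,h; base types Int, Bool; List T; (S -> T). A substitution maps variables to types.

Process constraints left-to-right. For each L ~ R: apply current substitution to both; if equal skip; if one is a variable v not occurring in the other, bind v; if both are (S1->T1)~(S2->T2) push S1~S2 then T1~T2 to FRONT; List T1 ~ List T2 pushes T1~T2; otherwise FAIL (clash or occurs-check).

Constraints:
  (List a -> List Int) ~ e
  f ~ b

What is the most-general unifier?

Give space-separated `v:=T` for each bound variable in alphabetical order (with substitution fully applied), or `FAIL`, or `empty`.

Answer: e:=(List a -> List Int) f:=b

Derivation:
step 1: unify (List a -> List Int) ~ e  [subst: {-} | 1 pending]
  bind e := (List a -> List Int)
step 2: unify f ~ b  [subst: {e:=(List a -> List Int)} | 0 pending]
  bind f := b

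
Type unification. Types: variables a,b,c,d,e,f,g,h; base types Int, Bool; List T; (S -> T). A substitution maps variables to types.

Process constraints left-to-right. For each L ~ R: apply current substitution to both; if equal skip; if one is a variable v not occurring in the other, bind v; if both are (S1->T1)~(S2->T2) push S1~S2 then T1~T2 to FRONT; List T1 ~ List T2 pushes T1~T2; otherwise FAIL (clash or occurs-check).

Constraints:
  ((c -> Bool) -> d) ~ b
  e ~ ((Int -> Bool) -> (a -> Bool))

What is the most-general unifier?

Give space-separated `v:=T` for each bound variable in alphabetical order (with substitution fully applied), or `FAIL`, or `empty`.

step 1: unify ((c -> Bool) -> d) ~ b  [subst: {-} | 1 pending]
  bind b := ((c -> Bool) -> d)
step 2: unify e ~ ((Int -> Bool) -> (a -> Bool))  [subst: {b:=((c -> Bool) -> d)} | 0 pending]
  bind e := ((Int -> Bool) -> (a -> Bool))

Answer: b:=((c -> Bool) -> d) e:=((Int -> Bool) -> (a -> Bool))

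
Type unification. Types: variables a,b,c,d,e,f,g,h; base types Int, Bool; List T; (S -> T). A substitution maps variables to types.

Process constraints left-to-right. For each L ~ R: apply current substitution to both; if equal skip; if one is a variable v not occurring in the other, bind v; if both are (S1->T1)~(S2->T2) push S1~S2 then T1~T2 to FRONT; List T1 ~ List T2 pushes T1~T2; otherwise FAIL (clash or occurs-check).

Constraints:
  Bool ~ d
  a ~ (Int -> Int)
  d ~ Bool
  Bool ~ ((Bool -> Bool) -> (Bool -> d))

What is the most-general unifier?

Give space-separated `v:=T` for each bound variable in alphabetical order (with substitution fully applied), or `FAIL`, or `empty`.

Answer: FAIL

Derivation:
step 1: unify Bool ~ d  [subst: {-} | 3 pending]
  bind d := Bool
step 2: unify a ~ (Int -> Int)  [subst: {d:=Bool} | 2 pending]
  bind a := (Int -> Int)
step 3: unify Bool ~ Bool  [subst: {d:=Bool, a:=(Int -> Int)} | 1 pending]
  -> identical, skip
step 4: unify Bool ~ ((Bool -> Bool) -> (Bool -> Bool))  [subst: {d:=Bool, a:=(Int -> Int)} | 0 pending]
  clash: Bool vs ((Bool -> Bool) -> (Bool -> Bool))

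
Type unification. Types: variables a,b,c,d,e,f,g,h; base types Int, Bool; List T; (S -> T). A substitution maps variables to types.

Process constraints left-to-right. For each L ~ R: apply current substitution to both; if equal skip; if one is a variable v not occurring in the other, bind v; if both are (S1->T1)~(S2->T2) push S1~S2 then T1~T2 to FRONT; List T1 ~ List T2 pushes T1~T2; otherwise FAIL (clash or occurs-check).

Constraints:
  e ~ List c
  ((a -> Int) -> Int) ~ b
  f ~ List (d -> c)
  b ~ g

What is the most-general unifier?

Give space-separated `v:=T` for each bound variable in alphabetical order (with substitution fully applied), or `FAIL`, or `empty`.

Answer: b:=((a -> Int) -> Int) e:=List c f:=List (d -> c) g:=((a -> Int) -> Int)

Derivation:
step 1: unify e ~ List c  [subst: {-} | 3 pending]
  bind e := List c
step 2: unify ((a -> Int) -> Int) ~ b  [subst: {e:=List c} | 2 pending]
  bind b := ((a -> Int) -> Int)
step 3: unify f ~ List (d -> c)  [subst: {e:=List c, b:=((a -> Int) -> Int)} | 1 pending]
  bind f := List (d -> c)
step 4: unify ((a -> Int) -> Int) ~ g  [subst: {e:=List c, b:=((a -> Int) -> Int), f:=List (d -> c)} | 0 pending]
  bind g := ((a -> Int) -> Int)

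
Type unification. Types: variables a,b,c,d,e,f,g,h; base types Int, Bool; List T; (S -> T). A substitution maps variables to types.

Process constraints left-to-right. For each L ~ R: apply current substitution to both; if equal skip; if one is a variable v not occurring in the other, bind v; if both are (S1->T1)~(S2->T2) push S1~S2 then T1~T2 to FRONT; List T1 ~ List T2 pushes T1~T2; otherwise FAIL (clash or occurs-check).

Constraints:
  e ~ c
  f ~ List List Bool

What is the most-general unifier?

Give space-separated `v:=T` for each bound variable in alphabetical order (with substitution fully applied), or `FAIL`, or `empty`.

step 1: unify e ~ c  [subst: {-} | 1 pending]
  bind e := c
step 2: unify f ~ List List Bool  [subst: {e:=c} | 0 pending]
  bind f := List List Bool

Answer: e:=c f:=List List Bool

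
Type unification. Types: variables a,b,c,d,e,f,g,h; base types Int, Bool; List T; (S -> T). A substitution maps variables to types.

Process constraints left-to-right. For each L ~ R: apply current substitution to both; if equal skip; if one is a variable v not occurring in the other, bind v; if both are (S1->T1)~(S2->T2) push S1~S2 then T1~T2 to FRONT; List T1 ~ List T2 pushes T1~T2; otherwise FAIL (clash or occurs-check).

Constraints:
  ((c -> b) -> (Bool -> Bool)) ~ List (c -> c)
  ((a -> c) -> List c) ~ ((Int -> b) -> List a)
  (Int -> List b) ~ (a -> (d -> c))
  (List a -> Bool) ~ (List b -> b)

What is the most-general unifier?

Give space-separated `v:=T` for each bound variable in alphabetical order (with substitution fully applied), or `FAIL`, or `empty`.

Answer: FAIL

Derivation:
step 1: unify ((c -> b) -> (Bool -> Bool)) ~ List (c -> c)  [subst: {-} | 3 pending]
  clash: ((c -> b) -> (Bool -> Bool)) vs List (c -> c)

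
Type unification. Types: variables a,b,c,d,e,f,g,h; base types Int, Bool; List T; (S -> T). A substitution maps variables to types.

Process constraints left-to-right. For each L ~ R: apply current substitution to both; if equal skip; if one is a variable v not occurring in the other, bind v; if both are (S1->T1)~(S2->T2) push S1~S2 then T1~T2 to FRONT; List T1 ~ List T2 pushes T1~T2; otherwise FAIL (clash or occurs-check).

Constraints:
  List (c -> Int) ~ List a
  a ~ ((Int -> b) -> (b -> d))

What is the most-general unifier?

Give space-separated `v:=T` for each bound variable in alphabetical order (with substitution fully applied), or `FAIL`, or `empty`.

Answer: FAIL

Derivation:
step 1: unify List (c -> Int) ~ List a  [subst: {-} | 1 pending]
  -> decompose List: push (c -> Int)~a
step 2: unify (c -> Int) ~ a  [subst: {-} | 1 pending]
  bind a := (c -> Int)
step 3: unify (c -> Int) ~ ((Int -> b) -> (b -> d))  [subst: {a:=(c -> Int)} | 0 pending]
  -> decompose arrow: push c~(Int -> b), Int~(b -> d)
step 4: unify c ~ (Int -> b)  [subst: {a:=(c -> Int)} | 1 pending]
  bind c := (Int -> b)
step 5: unify Int ~ (b -> d)  [subst: {a:=(c -> Int), c:=(Int -> b)} | 0 pending]
  clash: Int vs (b -> d)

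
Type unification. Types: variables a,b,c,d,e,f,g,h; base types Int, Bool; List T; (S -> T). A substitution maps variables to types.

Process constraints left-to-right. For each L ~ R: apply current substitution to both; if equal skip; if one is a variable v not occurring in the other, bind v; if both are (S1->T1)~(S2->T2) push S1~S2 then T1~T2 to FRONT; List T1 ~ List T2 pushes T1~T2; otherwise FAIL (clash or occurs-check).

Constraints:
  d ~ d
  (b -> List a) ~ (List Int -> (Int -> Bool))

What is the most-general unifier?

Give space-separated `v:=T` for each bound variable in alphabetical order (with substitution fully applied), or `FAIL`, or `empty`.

step 1: unify d ~ d  [subst: {-} | 1 pending]
  -> identical, skip
step 2: unify (b -> List a) ~ (List Int -> (Int -> Bool))  [subst: {-} | 0 pending]
  -> decompose arrow: push b~List Int, List a~(Int -> Bool)
step 3: unify b ~ List Int  [subst: {-} | 1 pending]
  bind b := List Int
step 4: unify List a ~ (Int -> Bool)  [subst: {b:=List Int} | 0 pending]
  clash: List a vs (Int -> Bool)

Answer: FAIL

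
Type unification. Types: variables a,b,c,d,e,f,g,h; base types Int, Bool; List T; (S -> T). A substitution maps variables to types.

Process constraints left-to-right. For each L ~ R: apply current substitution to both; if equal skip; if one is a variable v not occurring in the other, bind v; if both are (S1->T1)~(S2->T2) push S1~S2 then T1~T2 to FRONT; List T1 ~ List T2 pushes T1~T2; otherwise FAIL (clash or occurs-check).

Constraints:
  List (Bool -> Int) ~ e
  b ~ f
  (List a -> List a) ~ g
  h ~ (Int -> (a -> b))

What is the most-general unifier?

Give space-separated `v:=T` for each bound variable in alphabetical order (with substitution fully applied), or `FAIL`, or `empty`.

Answer: b:=f e:=List (Bool -> Int) g:=(List a -> List a) h:=(Int -> (a -> f))

Derivation:
step 1: unify List (Bool -> Int) ~ e  [subst: {-} | 3 pending]
  bind e := List (Bool -> Int)
step 2: unify b ~ f  [subst: {e:=List (Bool -> Int)} | 2 pending]
  bind b := f
step 3: unify (List a -> List a) ~ g  [subst: {e:=List (Bool -> Int), b:=f} | 1 pending]
  bind g := (List a -> List a)
step 4: unify h ~ (Int -> (a -> f))  [subst: {e:=List (Bool -> Int), b:=f, g:=(List a -> List a)} | 0 pending]
  bind h := (Int -> (a -> f))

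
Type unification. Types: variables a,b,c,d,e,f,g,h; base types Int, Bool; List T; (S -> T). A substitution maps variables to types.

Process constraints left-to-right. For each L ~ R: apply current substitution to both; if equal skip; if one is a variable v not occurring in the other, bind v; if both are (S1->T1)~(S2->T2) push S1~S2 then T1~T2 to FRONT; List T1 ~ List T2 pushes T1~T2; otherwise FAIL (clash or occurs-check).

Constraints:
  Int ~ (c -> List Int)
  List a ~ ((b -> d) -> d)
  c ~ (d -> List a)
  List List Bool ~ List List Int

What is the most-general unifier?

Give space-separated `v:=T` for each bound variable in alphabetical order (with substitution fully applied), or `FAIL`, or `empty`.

Answer: FAIL

Derivation:
step 1: unify Int ~ (c -> List Int)  [subst: {-} | 3 pending]
  clash: Int vs (c -> List Int)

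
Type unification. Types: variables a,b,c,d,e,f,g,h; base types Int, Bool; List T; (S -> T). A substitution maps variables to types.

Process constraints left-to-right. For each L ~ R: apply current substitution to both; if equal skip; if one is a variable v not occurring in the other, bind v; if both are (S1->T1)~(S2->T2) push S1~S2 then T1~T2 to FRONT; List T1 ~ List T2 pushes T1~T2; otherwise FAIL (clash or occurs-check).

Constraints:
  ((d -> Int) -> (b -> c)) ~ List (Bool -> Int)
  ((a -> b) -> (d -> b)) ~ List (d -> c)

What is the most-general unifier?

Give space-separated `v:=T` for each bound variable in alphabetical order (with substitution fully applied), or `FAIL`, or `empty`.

step 1: unify ((d -> Int) -> (b -> c)) ~ List (Bool -> Int)  [subst: {-} | 1 pending]
  clash: ((d -> Int) -> (b -> c)) vs List (Bool -> Int)

Answer: FAIL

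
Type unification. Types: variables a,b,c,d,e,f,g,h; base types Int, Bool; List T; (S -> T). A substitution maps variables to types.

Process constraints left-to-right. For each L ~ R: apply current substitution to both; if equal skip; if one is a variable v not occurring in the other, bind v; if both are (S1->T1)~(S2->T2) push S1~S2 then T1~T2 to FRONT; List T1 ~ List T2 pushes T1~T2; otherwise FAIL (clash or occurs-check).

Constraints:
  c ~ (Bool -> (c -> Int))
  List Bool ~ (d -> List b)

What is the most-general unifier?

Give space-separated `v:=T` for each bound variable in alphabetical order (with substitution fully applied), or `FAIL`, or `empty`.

step 1: unify c ~ (Bool -> (c -> Int))  [subst: {-} | 1 pending]
  occurs-check fail: c in (Bool -> (c -> Int))

Answer: FAIL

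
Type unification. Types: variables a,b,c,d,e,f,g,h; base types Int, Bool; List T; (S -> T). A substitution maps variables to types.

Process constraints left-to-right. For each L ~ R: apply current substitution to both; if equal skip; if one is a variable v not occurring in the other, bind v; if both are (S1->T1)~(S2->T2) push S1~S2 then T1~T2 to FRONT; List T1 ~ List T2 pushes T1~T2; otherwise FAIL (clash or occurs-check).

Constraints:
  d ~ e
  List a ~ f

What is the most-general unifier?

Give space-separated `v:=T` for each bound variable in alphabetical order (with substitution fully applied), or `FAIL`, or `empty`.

Answer: d:=e f:=List a

Derivation:
step 1: unify d ~ e  [subst: {-} | 1 pending]
  bind d := e
step 2: unify List a ~ f  [subst: {d:=e} | 0 pending]
  bind f := List a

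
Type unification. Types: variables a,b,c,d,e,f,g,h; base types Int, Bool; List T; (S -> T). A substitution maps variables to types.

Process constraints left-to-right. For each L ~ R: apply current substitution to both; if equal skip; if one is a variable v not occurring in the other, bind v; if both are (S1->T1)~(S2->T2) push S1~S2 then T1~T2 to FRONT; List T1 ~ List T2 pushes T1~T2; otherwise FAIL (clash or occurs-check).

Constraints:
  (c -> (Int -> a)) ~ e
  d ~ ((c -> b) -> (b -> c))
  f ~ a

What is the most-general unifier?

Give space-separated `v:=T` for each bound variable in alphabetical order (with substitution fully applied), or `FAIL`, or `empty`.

Answer: d:=((c -> b) -> (b -> c)) e:=(c -> (Int -> a)) f:=a

Derivation:
step 1: unify (c -> (Int -> a)) ~ e  [subst: {-} | 2 pending]
  bind e := (c -> (Int -> a))
step 2: unify d ~ ((c -> b) -> (b -> c))  [subst: {e:=(c -> (Int -> a))} | 1 pending]
  bind d := ((c -> b) -> (b -> c))
step 3: unify f ~ a  [subst: {e:=(c -> (Int -> a)), d:=((c -> b) -> (b -> c))} | 0 pending]
  bind f := a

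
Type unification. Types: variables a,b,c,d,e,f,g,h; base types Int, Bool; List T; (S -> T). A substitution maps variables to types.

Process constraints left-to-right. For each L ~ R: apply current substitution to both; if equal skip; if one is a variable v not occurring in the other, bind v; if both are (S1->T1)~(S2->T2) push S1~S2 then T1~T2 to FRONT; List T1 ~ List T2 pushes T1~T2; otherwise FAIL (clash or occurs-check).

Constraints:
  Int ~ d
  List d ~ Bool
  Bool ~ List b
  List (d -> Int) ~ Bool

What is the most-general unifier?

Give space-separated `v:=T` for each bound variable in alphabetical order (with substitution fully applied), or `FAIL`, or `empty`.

step 1: unify Int ~ d  [subst: {-} | 3 pending]
  bind d := Int
step 2: unify List Int ~ Bool  [subst: {d:=Int} | 2 pending]
  clash: List Int vs Bool

Answer: FAIL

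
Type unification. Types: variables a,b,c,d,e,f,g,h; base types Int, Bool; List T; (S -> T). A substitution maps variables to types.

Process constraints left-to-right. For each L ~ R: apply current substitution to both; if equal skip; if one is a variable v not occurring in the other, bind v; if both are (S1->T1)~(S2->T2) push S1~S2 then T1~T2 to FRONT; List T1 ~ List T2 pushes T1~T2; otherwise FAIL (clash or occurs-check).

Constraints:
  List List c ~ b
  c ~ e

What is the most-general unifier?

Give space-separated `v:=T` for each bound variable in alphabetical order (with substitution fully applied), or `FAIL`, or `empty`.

Answer: b:=List List e c:=e

Derivation:
step 1: unify List List c ~ b  [subst: {-} | 1 pending]
  bind b := List List c
step 2: unify c ~ e  [subst: {b:=List List c} | 0 pending]
  bind c := e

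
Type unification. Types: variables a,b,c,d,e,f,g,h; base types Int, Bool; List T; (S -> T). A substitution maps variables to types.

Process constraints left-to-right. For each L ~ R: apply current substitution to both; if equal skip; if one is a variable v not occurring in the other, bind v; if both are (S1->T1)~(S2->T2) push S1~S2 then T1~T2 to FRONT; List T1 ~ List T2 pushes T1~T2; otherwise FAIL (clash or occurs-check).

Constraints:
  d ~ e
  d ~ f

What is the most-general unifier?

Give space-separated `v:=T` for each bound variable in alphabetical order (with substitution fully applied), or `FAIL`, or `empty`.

step 1: unify d ~ e  [subst: {-} | 1 pending]
  bind d := e
step 2: unify e ~ f  [subst: {d:=e} | 0 pending]
  bind e := f

Answer: d:=f e:=f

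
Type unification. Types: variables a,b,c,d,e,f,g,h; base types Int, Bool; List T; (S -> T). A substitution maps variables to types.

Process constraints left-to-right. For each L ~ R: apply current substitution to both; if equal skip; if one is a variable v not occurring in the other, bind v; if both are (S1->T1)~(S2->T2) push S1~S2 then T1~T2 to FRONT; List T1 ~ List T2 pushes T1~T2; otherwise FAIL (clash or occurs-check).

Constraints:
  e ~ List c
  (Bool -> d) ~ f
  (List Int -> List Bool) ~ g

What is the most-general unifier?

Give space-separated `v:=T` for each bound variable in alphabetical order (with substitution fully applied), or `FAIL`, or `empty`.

Answer: e:=List c f:=(Bool -> d) g:=(List Int -> List Bool)

Derivation:
step 1: unify e ~ List c  [subst: {-} | 2 pending]
  bind e := List c
step 2: unify (Bool -> d) ~ f  [subst: {e:=List c} | 1 pending]
  bind f := (Bool -> d)
step 3: unify (List Int -> List Bool) ~ g  [subst: {e:=List c, f:=(Bool -> d)} | 0 pending]
  bind g := (List Int -> List Bool)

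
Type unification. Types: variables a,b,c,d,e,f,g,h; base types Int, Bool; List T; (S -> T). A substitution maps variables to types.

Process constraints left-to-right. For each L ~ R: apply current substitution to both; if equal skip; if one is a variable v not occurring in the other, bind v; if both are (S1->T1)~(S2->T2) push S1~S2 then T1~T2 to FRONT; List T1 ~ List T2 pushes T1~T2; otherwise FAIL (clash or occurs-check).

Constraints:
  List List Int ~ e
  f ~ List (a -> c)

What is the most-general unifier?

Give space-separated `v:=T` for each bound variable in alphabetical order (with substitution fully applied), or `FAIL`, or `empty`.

step 1: unify List List Int ~ e  [subst: {-} | 1 pending]
  bind e := List List Int
step 2: unify f ~ List (a -> c)  [subst: {e:=List List Int} | 0 pending]
  bind f := List (a -> c)

Answer: e:=List List Int f:=List (a -> c)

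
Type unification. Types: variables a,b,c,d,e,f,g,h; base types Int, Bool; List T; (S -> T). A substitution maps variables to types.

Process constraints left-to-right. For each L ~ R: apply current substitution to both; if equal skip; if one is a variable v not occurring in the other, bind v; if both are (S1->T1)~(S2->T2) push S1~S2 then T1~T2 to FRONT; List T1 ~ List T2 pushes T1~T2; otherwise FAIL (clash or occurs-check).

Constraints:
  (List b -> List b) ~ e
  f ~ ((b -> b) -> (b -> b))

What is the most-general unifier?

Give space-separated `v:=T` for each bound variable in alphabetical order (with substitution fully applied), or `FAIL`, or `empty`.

Answer: e:=(List b -> List b) f:=((b -> b) -> (b -> b))

Derivation:
step 1: unify (List b -> List b) ~ e  [subst: {-} | 1 pending]
  bind e := (List b -> List b)
step 2: unify f ~ ((b -> b) -> (b -> b))  [subst: {e:=(List b -> List b)} | 0 pending]
  bind f := ((b -> b) -> (b -> b))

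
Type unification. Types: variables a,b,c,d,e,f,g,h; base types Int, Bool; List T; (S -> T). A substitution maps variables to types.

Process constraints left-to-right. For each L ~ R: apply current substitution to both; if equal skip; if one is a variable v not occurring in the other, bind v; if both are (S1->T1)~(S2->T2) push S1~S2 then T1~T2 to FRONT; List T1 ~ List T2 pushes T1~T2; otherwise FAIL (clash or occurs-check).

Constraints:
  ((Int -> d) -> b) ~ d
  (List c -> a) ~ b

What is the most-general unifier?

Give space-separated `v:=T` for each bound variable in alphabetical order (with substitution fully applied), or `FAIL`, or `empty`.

step 1: unify ((Int -> d) -> b) ~ d  [subst: {-} | 1 pending]
  occurs-check fail

Answer: FAIL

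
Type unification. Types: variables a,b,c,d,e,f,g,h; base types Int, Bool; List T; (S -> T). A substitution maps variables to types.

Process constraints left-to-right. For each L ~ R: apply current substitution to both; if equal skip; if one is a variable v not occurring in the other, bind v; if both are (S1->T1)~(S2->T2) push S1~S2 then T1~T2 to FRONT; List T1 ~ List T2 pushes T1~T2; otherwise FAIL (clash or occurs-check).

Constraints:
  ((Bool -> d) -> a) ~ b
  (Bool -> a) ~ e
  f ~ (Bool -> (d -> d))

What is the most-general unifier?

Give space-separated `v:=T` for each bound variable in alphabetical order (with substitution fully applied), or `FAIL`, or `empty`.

step 1: unify ((Bool -> d) -> a) ~ b  [subst: {-} | 2 pending]
  bind b := ((Bool -> d) -> a)
step 2: unify (Bool -> a) ~ e  [subst: {b:=((Bool -> d) -> a)} | 1 pending]
  bind e := (Bool -> a)
step 3: unify f ~ (Bool -> (d -> d))  [subst: {b:=((Bool -> d) -> a), e:=(Bool -> a)} | 0 pending]
  bind f := (Bool -> (d -> d))

Answer: b:=((Bool -> d) -> a) e:=(Bool -> a) f:=(Bool -> (d -> d))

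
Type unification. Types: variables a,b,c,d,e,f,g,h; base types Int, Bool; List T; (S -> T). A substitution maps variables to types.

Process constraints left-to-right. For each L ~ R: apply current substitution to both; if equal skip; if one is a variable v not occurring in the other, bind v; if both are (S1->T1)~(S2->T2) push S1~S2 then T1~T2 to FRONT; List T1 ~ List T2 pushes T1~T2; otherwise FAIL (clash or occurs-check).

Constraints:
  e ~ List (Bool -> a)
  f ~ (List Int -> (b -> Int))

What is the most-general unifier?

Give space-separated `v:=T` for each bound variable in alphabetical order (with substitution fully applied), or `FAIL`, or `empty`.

Answer: e:=List (Bool -> a) f:=(List Int -> (b -> Int))

Derivation:
step 1: unify e ~ List (Bool -> a)  [subst: {-} | 1 pending]
  bind e := List (Bool -> a)
step 2: unify f ~ (List Int -> (b -> Int))  [subst: {e:=List (Bool -> a)} | 0 pending]
  bind f := (List Int -> (b -> Int))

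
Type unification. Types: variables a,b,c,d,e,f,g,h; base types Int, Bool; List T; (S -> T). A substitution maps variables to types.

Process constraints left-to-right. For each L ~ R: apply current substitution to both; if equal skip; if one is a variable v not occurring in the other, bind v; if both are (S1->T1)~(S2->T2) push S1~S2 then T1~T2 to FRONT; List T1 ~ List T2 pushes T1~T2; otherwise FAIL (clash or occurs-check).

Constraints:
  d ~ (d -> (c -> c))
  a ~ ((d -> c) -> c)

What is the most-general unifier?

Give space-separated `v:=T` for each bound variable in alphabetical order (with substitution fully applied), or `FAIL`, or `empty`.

step 1: unify d ~ (d -> (c -> c))  [subst: {-} | 1 pending]
  occurs-check fail: d in (d -> (c -> c))

Answer: FAIL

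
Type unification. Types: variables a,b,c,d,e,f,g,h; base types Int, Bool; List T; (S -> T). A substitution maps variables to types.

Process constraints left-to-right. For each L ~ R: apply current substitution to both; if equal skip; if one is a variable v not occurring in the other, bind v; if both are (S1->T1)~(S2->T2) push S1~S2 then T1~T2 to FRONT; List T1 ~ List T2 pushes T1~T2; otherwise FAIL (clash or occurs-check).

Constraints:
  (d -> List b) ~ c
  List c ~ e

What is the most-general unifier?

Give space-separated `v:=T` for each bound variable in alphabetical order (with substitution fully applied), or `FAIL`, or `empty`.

step 1: unify (d -> List b) ~ c  [subst: {-} | 1 pending]
  bind c := (d -> List b)
step 2: unify List (d -> List b) ~ e  [subst: {c:=(d -> List b)} | 0 pending]
  bind e := List (d -> List b)

Answer: c:=(d -> List b) e:=List (d -> List b)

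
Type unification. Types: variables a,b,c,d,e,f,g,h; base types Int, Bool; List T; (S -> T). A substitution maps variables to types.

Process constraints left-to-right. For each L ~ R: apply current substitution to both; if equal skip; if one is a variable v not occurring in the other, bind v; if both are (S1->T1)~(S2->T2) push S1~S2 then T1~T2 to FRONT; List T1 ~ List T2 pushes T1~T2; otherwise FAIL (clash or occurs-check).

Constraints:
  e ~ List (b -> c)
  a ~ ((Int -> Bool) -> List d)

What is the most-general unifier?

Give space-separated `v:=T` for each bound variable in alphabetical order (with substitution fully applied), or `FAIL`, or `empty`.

Answer: a:=((Int -> Bool) -> List d) e:=List (b -> c)

Derivation:
step 1: unify e ~ List (b -> c)  [subst: {-} | 1 pending]
  bind e := List (b -> c)
step 2: unify a ~ ((Int -> Bool) -> List d)  [subst: {e:=List (b -> c)} | 0 pending]
  bind a := ((Int -> Bool) -> List d)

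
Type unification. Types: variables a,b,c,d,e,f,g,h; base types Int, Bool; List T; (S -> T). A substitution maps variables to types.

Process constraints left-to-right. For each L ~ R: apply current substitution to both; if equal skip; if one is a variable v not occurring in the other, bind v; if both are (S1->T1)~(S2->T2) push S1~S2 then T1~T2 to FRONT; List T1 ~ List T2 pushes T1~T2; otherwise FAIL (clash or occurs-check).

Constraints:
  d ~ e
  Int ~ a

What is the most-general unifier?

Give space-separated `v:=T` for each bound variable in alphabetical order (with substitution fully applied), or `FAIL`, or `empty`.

Answer: a:=Int d:=e

Derivation:
step 1: unify d ~ e  [subst: {-} | 1 pending]
  bind d := e
step 2: unify Int ~ a  [subst: {d:=e} | 0 pending]
  bind a := Int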